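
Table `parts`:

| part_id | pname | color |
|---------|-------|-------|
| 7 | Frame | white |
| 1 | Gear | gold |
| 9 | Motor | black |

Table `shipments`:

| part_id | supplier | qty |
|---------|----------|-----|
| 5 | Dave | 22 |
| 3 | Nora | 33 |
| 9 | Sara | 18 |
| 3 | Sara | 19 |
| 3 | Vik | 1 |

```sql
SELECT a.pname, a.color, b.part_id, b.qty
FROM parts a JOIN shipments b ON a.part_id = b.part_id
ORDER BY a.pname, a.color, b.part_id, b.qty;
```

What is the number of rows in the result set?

1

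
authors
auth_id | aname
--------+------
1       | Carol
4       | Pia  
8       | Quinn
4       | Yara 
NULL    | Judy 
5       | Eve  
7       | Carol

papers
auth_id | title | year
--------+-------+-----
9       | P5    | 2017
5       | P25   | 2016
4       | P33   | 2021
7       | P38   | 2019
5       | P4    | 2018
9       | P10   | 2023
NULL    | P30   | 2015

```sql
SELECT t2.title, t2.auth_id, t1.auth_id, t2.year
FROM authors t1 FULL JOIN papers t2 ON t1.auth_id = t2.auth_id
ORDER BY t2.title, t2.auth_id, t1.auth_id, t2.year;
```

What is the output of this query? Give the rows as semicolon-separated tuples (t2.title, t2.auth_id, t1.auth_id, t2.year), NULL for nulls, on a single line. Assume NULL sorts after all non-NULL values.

FULL OUTER JOIN keeps every row from both sides; unmatched rows get NULL for the other side's columns.
Matching on t1.auth_id = t2.auth_id. A NULL in a compared column never satisfies the condition.
Matched pairs: 5; unmatched t1 rows kept: 3; unmatched t2 rows kept: 3.

(P10, 9, NULL, 2023); (P25, 5, 5, 2016); (P30, NULL, NULL, 2015); (P33, 4, 4, 2021); (P33, 4, 4, 2021); (P38, 7, 7, 2019); (P4, 5, 5, 2018); (P5, 9, NULL, 2017); (NULL, NULL, 1, NULL); (NULL, NULL, 8, NULL); (NULL, NULL, NULL, NULL)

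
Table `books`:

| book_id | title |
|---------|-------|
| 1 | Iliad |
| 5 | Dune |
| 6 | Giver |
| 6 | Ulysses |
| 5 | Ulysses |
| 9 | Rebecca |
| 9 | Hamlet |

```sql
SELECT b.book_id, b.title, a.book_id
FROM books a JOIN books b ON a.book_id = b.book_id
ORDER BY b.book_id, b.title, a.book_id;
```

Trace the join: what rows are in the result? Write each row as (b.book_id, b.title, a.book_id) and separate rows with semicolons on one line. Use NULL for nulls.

(1, Iliad, 1); (5, Dune, 5); (5, Dune, 5); (5, Ulysses, 5); (5, Ulysses, 5); (6, Giver, 6); (6, Giver, 6); (6, Ulysses, 6); (6, Ulysses, 6); (9, Hamlet, 9); (9, Hamlet, 9); (9, Rebecca, 9); (9, Rebecca, 9)

INNER JOIN keeps only pairs where the ON condition holds.
Matching on a.book_id = b.book_id.
Matched pairs: 13.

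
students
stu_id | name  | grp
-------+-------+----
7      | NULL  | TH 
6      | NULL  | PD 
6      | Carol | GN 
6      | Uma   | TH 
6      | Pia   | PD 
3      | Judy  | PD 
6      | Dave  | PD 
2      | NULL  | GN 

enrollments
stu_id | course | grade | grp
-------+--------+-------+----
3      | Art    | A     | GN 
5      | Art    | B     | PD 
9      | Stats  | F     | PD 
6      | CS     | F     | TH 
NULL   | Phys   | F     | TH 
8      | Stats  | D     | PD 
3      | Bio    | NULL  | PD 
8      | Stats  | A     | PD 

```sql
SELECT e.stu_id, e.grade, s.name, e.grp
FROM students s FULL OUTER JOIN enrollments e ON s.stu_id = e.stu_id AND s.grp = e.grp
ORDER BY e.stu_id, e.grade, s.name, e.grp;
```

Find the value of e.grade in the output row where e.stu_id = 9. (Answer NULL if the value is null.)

FULL OUTER JOIN keeps every row from both sides; unmatched rows get NULL for the other side's columns.
Matching on s.stu_id = e.stu_id AND s.grp = e.grp. A NULL in a compared column never satisfies the condition.
- s row (stu_id=7, grp=TH): no match → kept, e columns NULL.
- s row (stu_id=6, grp=PD): no match → kept, e columns NULL.
- s row (stu_id=6, grp=GN): no match → kept, e columns NULL.
- s row (stu_id=6, grp=TH): matches 1 e row(s) → 1 output row(s).
- s row (stu_id=6, grp=PD): no match → kept, e columns NULL.
- s row (stu_id=3, grp=PD): matches 1 e row(s) → 1 output row(s).
- s row (stu_id=6, grp=PD): no match → kept, e columns NULL.
- s row (stu_id=2, grp=GN): no match → kept, e columns NULL.
- 6 row(s) from e found no s partner → padded with NULL.

F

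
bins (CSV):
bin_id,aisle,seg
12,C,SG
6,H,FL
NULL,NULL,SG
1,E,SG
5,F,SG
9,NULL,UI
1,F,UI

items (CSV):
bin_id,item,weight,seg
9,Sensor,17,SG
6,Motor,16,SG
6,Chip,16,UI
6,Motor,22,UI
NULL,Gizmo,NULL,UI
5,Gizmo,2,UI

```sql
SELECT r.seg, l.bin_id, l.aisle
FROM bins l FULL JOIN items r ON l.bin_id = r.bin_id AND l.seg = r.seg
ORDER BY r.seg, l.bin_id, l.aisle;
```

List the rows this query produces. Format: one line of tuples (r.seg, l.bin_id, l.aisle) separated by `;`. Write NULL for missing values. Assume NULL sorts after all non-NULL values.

FULL OUTER JOIN keeps every row from both sides; unmatched rows get NULL for the other side's columns.
Matching on l.bin_id = r.bin_id AND l.seg = r.seg. A NULL in a compared column never satisfies the condition.
Matched pairs: 0; unmatched l rows kept: 7; unmatched r rows kept: 6.

(SG, NULL, NULL); (SG, NULL, NULL); (UI, NULL, NULL); (UI, NULL, NULL); (UI, NULL, NULL); (UI, NULL, NULL); (NULL, 1, E); (NULL, 1, F); (NULL, 5, F); (NULL, 6, H); (NULL, 9, NULL); (NULL, 12, C); (NULL, NULL, NULL)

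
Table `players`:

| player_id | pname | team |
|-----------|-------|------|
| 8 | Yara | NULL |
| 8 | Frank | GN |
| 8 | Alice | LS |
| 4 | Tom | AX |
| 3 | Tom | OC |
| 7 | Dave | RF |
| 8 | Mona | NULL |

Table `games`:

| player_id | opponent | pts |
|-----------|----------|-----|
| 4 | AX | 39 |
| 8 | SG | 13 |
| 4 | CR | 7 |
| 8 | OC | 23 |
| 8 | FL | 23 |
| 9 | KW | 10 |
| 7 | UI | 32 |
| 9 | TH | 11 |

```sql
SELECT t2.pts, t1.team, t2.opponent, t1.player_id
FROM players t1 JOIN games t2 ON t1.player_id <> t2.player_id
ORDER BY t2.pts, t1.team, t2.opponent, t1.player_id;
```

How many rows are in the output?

41

INNER JOIN keeps only pairs where the ON condition holds.
Matching on t1.player_id <> t2.player_id.
- t1 row (player_id=8): matches 5 t2 row(s) → 5 output row(s).
- t1 row (player_id=8): matches 5 t2 row(s) → 5 output row(s).
- t1 row (player_id=8): matches 5 t2 row(s) → 5 output row(s).
- t1 row (player_id=4): matches 6 t2 row(s) → 6 output row(s).
- t1 row (player_id=3): matches 8 t2 row(s) → 8 output row(s).
- t1 row (player_id=7): matches 7 t2 row(s) → 7 output row(s).
- t1 row (player_id=8): matches 5 t2 row(s) → 5 output row(s).
Total: 41 rows.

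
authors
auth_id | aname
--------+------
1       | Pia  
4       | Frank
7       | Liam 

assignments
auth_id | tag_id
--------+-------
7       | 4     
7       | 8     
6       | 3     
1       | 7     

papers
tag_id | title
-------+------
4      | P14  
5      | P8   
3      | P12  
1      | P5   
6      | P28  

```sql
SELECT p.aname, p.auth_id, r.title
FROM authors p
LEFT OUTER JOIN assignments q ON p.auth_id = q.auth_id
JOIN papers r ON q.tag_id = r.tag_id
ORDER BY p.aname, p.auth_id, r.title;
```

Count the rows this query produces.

1

Evaluate left to right. First `authors p LEFT JOIN assignments q` on auth_id: 4 row(s).
Then INNER JOIN `papers r` on tag_id: keep only rows whose q.tag_id appears in r.
Result: 1 row(s).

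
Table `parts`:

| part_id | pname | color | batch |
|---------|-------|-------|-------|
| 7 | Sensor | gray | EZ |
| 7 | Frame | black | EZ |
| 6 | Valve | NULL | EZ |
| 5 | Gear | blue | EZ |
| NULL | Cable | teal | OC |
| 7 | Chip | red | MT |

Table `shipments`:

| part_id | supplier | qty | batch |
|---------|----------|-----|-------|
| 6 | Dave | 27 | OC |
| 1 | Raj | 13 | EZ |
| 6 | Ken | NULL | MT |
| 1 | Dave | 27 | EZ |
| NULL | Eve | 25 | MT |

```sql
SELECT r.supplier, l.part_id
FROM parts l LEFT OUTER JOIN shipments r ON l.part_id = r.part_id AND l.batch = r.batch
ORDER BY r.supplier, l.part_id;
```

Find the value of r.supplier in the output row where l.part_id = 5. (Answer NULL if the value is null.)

LEFT JOIN keeps every row from `parts`; unmatched rows get NULL for `shipments`'s columns.
Matching on l.part_id = r.part_id AND l.batch = r.batch. A NULL in a compared column never satisfies the condition.
Matched pairs: 0; unmatched l rows kept: 6.

NULL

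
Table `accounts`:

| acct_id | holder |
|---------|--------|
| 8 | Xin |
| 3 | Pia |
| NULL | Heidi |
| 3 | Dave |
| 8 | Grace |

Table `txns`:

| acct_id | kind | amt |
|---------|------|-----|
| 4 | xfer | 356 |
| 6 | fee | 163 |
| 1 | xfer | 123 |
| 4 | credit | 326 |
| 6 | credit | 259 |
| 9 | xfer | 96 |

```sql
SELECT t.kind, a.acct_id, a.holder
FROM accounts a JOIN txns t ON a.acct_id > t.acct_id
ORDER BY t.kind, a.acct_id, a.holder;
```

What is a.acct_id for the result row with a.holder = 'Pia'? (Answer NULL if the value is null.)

3

INNER JOIN keeps only pairs where the ON condition holds.
Matching on a.acct_id > t.acct_id. A NULL in a compared column never satisfies the condition.
Matched pairs: 12.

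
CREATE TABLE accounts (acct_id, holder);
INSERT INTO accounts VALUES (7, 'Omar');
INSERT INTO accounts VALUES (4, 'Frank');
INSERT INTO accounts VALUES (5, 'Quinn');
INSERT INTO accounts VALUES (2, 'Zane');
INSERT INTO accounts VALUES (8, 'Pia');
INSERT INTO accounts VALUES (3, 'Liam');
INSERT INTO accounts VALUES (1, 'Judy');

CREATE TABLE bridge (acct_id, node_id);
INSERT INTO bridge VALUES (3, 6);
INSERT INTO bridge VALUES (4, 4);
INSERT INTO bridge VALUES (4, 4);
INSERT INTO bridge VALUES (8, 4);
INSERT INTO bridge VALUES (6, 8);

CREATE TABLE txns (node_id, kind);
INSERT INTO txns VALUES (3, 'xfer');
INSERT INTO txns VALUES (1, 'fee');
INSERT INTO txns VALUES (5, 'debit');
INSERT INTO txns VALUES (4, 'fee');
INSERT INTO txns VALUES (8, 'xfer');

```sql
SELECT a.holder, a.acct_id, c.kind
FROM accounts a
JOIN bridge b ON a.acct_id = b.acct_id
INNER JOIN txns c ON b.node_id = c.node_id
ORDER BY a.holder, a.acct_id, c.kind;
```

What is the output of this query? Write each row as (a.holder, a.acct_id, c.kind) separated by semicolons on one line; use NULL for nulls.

Step 1 — a INNER JOIN b on acct_id → 4 row(s).
Then INNER JOIN `txns c` on node_id: keep only rows whose b.node_id appears in c.

(Frank, 4, fee); (Frank, 4, fee); (Pia, 8, fee)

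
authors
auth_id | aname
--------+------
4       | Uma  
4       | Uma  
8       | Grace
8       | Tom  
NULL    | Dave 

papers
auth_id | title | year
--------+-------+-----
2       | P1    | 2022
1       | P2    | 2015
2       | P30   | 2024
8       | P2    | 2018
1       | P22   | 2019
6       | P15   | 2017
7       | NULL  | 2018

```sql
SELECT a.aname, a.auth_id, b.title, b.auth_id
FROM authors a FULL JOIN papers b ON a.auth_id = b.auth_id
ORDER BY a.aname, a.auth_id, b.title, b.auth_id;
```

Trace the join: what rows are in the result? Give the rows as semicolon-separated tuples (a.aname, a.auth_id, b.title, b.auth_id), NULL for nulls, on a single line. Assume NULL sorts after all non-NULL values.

(Dave, NULL, NULL, NULL); (Grace, 8, P2, 8); (Tom, 8, P2, 8); (Uma, 4, NULL, NULL); (Uma, 4, NULL, NULL); (NULL, NULL, P1, 2); (NULL, NULL, P15, 6); (NULL, NULL, P2, 1); (NULL, NULL, P22, 1); (NULL, NULL, P30, 2); (NULL, NULL, NULL, 7)

FULL OUTER JOIN keeps every row from both sides; unmatched rows get NULL for the other side's columns.
Matching on a.auth_id = b.auth_id. A NULL in a compared column never satisfies the condition.
- a (auth_id=4) has no partner → padded with NULL.
- a (auth_id=4) has no partner → padded with NULL.
- a (auth_id=8) pairs with 1 row(s) of b.
- a (auth_id=8) pairs with 1 row(s) of b.
- a (auth_id=NULL) has no partner → padded with NULL.
- plus 6 unmatched b row(s), each kept with NULL a columns.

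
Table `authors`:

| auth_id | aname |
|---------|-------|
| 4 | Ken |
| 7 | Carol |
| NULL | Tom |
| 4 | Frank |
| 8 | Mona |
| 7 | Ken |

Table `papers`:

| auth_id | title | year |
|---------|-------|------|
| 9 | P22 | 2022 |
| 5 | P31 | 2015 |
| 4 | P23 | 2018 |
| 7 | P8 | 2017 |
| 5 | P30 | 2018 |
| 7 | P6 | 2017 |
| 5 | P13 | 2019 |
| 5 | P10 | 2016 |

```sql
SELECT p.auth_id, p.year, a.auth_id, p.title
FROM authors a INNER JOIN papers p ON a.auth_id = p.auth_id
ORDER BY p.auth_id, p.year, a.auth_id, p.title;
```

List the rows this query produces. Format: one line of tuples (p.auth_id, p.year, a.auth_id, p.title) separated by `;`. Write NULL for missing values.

INNER JOIN keeps only pairs where the ON condition holds.
Matching on a.auth_id = p.auth_id. A NULL in a compared column never satisfies the condition.
- auth_id=4: 1 matching p row(s), so 1 row(s) emitted.
- auth_id=7: 2 matching p row(s), so 2 row(s) emitted.
- auth_id=NULL: no matching p row, dropped.
- auth_id=4: 1 matching p row(s), so 1 row(s) emitted.
- auth_id=8: no matching p row, dropped.
- auth_id=7: 2 matching p row(s), so 2 row(s) emitted.
After projecting and ordering:
p.auth_id | p.year | a.auth_id | p.title
4 | 2018 | 4 | P23
4 | 2018 | 4 | P23
7 | 2017 | 7 | P6
7 | 2017 | 7 | P6
7 | 2017 | 7 | P8
7 | 2017 | 7 | P8

(4, 2018, 4, P23); (4, 2018, 4, P23); (7, 2017, 7, P6); (7, 2017, 7, P6); (7, 2017, 7, P8); (7, 2017, 7, P8)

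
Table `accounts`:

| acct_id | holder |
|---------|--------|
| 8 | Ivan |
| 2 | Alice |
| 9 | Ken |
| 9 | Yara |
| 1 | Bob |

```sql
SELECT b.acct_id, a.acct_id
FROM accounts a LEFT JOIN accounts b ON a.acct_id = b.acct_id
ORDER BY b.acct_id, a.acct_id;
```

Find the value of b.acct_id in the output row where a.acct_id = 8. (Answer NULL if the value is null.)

8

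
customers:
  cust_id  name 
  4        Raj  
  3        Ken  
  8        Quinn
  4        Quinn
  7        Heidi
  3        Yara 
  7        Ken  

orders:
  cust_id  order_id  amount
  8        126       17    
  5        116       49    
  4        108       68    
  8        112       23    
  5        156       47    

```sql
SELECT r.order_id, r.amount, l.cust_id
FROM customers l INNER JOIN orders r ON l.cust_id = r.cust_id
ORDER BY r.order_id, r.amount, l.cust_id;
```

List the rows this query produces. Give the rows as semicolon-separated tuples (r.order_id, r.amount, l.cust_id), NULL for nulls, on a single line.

(108, 68, 4); (108, 68, 4); (112, 23, 8); (126, 17, 8)

INNER JOIN keeps only pairs where the ON condition holds.
Matching on l.cust_id = r.cust_id.
- l (cust_id=4) pairs with 1 row(s) of r.
- l (cust_id=3) has no partner → excluded.
- l (cust_id=8) pairs with 2 row(s) of r.
- l (cust_id=4) pairs with 1 row(s) of r.
- l (cust_id=7) has no partner → excluded.
- l (cust_id=3) has no partner → excluded.
- l (cust_id=7) has no partner → excluded.
After projecting and ordering:
r.order_id | r.amount | l.cust_id
108 | 68 | 4
108 | 68 | 4
112 | 23 | 8
126 | 17 | 8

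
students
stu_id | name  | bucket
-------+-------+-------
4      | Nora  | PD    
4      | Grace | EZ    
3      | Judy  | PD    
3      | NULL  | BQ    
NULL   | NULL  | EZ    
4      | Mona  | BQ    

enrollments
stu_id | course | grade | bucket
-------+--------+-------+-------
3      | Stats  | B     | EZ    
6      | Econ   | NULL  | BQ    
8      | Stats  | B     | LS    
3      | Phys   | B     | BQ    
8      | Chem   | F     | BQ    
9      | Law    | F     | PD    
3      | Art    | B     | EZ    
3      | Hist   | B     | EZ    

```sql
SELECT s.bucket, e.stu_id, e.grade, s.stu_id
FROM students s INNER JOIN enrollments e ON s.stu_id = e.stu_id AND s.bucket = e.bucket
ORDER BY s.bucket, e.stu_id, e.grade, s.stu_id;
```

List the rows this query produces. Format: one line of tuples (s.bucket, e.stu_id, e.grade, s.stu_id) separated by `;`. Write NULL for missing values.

(BQ, 3, B, 3)

INNER JOIN keeps only pairs where the ON condition holds.
Matching on s.stu_id = e.stu_id AND s.bucket = e.bucket. A NULL in a compared column never satisfies the condition.
Matched pairs: 1.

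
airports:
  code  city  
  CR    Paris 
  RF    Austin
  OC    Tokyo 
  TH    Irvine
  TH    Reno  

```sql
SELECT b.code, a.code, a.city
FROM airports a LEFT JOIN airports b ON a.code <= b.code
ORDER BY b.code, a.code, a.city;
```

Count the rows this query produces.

16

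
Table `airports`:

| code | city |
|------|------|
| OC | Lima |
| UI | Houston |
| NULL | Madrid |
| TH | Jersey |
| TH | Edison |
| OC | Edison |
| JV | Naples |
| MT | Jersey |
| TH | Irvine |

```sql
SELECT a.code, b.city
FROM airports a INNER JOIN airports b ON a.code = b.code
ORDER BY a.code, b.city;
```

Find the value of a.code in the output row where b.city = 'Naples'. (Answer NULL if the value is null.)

JV

INNER JOIN keeps only pairs where the ON condition holds.
Matching on a.code = b.code. A NULL in a compared column never satisfies the condition.
- a[0] code=OC → 2 match(es) in b → 2 row(s).
- a[1] code=UI → 1 match(es) in b → 1 row(s).
- a[2] code=NULL → no match; dropped.
- a[3] code=TH → 3 match(es) in b → 3 row(s).
- a[4] code=TH → 3 match(es) in b → 3 row(s).
- a[5] code=OC → 2 match(es) in b → 2 row(s).
- a[6] code=JV → 1 match(es) in b → 1 row(s).
- a[7] code=MT → 1 match(es) in b → 1 row(s).
- a[8] code=TH → 3 match(es) in b → 3 row(s).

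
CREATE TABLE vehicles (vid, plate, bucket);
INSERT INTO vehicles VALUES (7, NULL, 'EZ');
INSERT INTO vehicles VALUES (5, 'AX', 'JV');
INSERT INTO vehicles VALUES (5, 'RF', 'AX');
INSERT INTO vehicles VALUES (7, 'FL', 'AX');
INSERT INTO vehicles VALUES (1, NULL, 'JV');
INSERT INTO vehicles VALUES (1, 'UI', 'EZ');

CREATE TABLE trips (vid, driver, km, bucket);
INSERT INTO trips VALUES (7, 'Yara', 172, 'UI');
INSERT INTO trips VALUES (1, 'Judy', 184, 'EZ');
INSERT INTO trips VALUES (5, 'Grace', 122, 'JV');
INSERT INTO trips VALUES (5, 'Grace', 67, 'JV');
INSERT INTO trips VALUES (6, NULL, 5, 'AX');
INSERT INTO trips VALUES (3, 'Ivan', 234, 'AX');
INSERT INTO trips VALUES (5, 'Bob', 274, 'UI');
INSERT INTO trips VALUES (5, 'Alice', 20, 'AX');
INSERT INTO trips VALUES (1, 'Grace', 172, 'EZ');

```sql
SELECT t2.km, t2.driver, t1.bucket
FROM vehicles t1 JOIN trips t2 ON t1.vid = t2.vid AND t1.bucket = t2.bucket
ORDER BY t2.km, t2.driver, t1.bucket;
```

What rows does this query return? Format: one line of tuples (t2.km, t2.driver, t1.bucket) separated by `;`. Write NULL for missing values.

INNER JOIN keeps only pairs where the ON condition holds.
Matching on t1.vid = t2.vid AND t1.bucket = t2.bucket.
- vid=7, bucket=EZ: no matching t2 row, dropped.
- vid=5, bucket=JV: 2 matching t2 row(s), so 2 row(s) emitted.
- vid=5, bucket=AX: 1 matching t2 row(s), so 1 row(s) emitted.
- vid=7, bucket=AX: no matching t2 row, dropped.
- vid=1, bucket=JV: no matching t2 row, dropped.
- vid=1, bucket=EZ: 2 matching t2 row(s), so 2 row(s) emitted.
After projecting and ordering:
t2.km | t2.driver | t1.bucket
20 | Alice | AX
67 | Grace | JV
122 | Grace | JV
172 | Grace | EZ
184 | Judy | EZ

(20, Alice, AX); (67, Grace, JV); (122, Grace, JV); (172, Grace, EZ); (184, Judy, EZ)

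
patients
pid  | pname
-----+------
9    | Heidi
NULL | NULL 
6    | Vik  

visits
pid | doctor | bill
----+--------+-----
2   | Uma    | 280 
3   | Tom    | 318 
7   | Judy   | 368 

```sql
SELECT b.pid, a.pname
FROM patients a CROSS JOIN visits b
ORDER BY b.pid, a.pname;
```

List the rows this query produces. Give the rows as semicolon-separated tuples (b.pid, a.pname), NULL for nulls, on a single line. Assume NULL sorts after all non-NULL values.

CROSS JOIN pairs every row of `patients` with every row of `visits`: 3 × 3 = 9 rows.
After projecting and ordering:
b.pid | a.pname
2 | Heidi
2 | Vik
2 | NULL
3 | Heidi
3 | Vik
3 | NULL
7 | Heidi
7 | Vik
7 | NULL

(2, Heidi); (2, Vik); (2, NULL); (3, Heidi); (3, Vik); (3, NULL); (7, Heidi); (7, Vik); (7, NULL)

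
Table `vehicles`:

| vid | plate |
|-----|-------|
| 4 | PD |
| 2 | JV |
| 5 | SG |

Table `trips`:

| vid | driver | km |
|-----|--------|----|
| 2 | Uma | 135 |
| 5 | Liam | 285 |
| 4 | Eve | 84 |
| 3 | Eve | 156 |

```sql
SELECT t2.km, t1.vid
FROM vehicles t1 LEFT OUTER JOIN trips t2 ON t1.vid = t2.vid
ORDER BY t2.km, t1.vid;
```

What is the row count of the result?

LEFT JOIN keeps every row from `vehicles`; unmatched rows get NULL for `trips`'s columns.
Matching on t1.vid = t2.vid.
- vid=4: 1 matching t2 row(s), so 1 row(s) emitted.
- vid=2: 1 matching t2 row(s), so 1 row(s) emitted.
- vid=5: 1 matching t2 row(s), so 1 row(s) emitted.
Total: 3 rows.

3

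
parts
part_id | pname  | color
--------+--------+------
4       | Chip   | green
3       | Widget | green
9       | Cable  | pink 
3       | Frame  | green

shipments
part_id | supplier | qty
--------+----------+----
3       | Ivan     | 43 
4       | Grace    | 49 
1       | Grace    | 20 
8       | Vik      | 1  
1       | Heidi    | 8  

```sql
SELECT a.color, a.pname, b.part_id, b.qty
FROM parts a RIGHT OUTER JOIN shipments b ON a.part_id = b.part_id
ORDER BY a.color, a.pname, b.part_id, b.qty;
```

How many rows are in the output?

RIGHT JOIN keeps every row from `shipments`; unmatched rows get NULL for `parts`'s columns.
Matching on a.part_id = b.part_id.
- part_id=4: 1 matching b row(s), so 1 row(s) emitted.
- part_id=3: 1 matching b row(s), so 1 row(s) emitted.
- part_id=9: no matching b row.
- part_id=3: 1 matching b row(s), so 1 row(s) emitted.
- plus 3 unmatched b row(s), each kept with NULL a columns.
Total: 3 matched + 3 padded = 6 rows.

6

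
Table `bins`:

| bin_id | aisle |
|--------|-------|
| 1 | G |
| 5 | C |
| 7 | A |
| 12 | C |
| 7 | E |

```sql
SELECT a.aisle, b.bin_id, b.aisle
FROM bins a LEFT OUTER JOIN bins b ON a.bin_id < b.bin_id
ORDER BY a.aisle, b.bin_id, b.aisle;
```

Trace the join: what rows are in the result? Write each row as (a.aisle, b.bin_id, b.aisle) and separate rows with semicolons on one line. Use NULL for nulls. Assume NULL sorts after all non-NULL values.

LEFT JOIN keeps every row from `bins a`; unmatched rows get NULL for `bins b`'s columns.
Matching on a.bin_id < b.bin_id.
Matched pairs: 9; unmatched a rows kept: 1.

(A, 12, C); (C, 7, A); (C, 7, E); (C, 12, C); (C, NULL, NULL); (E, 12, C); (G, 5, C); (G, 7, A); (G, 7, E); (G, 12, C)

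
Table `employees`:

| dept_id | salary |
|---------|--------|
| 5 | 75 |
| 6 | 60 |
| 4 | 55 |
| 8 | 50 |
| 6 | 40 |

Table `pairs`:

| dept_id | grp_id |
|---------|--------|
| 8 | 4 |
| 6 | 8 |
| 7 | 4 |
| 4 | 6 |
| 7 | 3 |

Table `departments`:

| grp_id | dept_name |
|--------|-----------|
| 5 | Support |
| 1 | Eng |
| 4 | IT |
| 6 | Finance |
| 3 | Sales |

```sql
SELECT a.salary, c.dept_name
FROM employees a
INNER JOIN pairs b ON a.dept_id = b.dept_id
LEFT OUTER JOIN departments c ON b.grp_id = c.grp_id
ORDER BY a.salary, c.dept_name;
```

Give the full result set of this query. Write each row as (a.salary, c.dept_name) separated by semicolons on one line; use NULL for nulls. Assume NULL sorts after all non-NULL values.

Evaluate left to right. First `employees a INNER JOIN pairs b` on dept_id: 4 row(s).
Then LEFT JOIN `departments c` on grp_id: each of those 4 rows is kept; rows whose b.grp_id has no match in c get NULL for c's columns.

(40, NULL); (50, IT); (55, Finance); (60, NULL)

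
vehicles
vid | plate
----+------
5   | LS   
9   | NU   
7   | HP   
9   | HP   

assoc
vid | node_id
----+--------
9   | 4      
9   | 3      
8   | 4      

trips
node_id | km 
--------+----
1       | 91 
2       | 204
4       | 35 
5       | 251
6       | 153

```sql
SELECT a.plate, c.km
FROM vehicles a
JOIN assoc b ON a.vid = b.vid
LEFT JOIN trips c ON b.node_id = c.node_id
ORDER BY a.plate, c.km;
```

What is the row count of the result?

4

Evaluate left to right. First `vehicles a INNER JOIN assoc b` on vid: 4 row(s).
Then LEFT JOIN `trips c` on node_id: each of those 4 rows is kept; rows whose b.node_id has no match in c get NULL for c's columns.
Result: 4 row(s).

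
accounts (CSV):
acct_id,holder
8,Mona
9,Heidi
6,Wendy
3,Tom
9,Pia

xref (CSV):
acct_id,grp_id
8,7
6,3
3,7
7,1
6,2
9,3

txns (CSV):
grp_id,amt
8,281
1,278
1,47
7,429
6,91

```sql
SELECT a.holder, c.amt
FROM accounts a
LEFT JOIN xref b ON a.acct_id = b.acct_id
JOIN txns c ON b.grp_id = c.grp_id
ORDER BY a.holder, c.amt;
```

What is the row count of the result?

Evaluate left to right. First `accounts a LEFT JOIN xref b` on acct_id: 6 row(s).
Then INNER JOIN `txns c` on grp_id: keep only rows whose b.grp_id appears in c.
Result: 2 row(s).

2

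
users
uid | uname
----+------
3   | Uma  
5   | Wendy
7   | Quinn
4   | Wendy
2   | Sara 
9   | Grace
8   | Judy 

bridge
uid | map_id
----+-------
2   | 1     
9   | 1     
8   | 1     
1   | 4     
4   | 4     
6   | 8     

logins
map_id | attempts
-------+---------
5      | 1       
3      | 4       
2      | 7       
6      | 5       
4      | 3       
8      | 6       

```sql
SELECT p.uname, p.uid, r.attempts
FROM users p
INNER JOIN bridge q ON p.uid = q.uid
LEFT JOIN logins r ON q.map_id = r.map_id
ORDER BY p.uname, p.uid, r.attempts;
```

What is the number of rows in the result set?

4

Step 1 — p INNER JOIN q on uid → 4 row(s).
Then LEFT JOIN `logins r` on map_id: each of those 4 rows is kept; rows whose q.map_id has no match in r get NULL for r's columns.
Result: 4 row(s).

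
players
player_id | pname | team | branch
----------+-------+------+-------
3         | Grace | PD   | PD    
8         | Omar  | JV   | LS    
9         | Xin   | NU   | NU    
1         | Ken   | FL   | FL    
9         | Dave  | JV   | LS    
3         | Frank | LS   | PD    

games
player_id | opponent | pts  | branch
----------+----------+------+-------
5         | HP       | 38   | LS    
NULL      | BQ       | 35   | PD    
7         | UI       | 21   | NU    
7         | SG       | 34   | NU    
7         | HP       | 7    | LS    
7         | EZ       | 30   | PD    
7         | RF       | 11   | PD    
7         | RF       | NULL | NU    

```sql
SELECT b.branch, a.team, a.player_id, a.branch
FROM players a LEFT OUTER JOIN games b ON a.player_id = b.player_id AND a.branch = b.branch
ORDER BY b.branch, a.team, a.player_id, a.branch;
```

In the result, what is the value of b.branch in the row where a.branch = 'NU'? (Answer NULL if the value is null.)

NULL

LEFT JOIN keeps every row from `players`; unmatched rows get NULL for `games`'s columns.
Matching on a.player_id = b.player_id AND a.branch = b.branch. A NULL in a compared column never satisfies the condition.
- player_id=3, branch=PD: no b row matches, row kept with b columns NULL.
- player_id=8, branch=LS: no b row matches, row kept with b columns NULL.
- player_id=9, branch=NU: no b row matches, row kept with b columns NULL.
- player_id=1, branch=FL: no b row matches, row kept with b columns NULL.
- player_id=9, branch=LS: no b row matches, row kept with b columns NULL.
- player_id=3, branch=PD: no b row matches, row kept with b columns NULL.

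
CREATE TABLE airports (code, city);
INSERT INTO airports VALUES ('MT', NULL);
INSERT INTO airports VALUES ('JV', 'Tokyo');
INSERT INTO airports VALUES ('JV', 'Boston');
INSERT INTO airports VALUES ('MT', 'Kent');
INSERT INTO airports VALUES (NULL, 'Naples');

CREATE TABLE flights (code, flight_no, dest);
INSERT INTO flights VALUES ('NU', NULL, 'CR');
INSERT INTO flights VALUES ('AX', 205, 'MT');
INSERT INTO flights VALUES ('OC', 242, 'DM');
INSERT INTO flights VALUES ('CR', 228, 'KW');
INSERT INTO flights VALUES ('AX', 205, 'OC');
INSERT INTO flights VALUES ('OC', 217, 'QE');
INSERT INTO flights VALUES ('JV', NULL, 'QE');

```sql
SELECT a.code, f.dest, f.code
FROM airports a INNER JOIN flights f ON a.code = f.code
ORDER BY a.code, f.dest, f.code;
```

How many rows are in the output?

2

INNER JOIN keeps only pairs where the ON condition holds.
Matching on a.code = f.code. A NULL in a compared column never satisfies the condition.
- a[0] code=MT → no match; dropped.
- a[1] code=JV → 1 match(es) in f → 1 row(s).
- a[2] code=JV → 1 match(es) in f → 1 row(s).
- a[3] code=MT → no match; dropped.
- a[4] code=NULL → no match; dropped.
Total: 2 rows.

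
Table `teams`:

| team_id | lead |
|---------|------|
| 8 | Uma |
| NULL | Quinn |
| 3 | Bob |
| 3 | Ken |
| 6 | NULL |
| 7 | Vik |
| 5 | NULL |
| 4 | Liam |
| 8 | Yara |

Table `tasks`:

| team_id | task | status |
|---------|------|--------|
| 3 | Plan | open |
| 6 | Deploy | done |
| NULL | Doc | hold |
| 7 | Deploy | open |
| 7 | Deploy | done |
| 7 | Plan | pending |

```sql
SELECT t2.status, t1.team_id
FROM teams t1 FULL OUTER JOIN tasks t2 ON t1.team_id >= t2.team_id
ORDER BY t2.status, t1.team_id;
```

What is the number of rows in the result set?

FULL OUTER JOIN keeps every row from both sides; unmatched rows get NULL for the other side's columns.
Matching on t1.team_id >= t2.team_id. A NULL in a compared column never satisfies the condition.
Matched pairs: 21; unmatched t1 rows kept: 1; unmatched t2 rows kept: 1.
Total: 21 matched + 2 padded = 23 rows.

23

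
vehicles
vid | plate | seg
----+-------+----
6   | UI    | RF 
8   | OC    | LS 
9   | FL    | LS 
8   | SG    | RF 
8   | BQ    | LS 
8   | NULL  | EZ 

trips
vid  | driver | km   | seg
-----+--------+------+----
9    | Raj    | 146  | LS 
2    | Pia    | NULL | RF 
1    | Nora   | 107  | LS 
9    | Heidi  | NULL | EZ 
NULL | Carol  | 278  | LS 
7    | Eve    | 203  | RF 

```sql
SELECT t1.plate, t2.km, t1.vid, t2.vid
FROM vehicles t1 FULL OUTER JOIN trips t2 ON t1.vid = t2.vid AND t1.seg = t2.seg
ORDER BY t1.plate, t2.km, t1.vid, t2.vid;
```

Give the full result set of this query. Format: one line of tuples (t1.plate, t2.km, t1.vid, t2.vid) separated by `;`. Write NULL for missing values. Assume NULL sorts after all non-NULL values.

(BQ, NULL, 8, NULL); (FL, 146, 9, 9); (OC, NULL, 8, NULL); (SG, NULL, 8, NULL); (UI, NULL, 6, NULL); (NULL, 107, NULL, 1); (NULL, 203, NULL, 7); (NULL, 278, NULL, NULL); (NULL, NULL, 8, NULL); (NULL, NULL, NULL, 2); (NULL, NULL, NULL, 9)

FULL OUTER JOIN keeps every row from both sides; unmatched rows get NULL for the other side's columns.
Matching on t1.vid = t2.vid AND t1.seg = t2.seg. A NULL in a compared column never satisfies the condition.
- t1 row (vid=6, seg=RF): no match → kept, t2 columns NULL.
- t1 row (vid=8, seg=LS): no match → kept, t2 columns NULL.
- t1 row (vid=9, seg=LS): matches 1 t2 row(s) → 1 output row(s).
- t1 row (vid=8, seg=RF): no match → kept, t2 columns NULL.
- t1 row (vid=8, seg=LS): no match → kept, t2 columns NULL.
- t1 row (vid=8, seg=EZ): no match → kept, t2 columns NULL.
- plus 5 unmatched t2 row(s), each kept with NULL t1 columns.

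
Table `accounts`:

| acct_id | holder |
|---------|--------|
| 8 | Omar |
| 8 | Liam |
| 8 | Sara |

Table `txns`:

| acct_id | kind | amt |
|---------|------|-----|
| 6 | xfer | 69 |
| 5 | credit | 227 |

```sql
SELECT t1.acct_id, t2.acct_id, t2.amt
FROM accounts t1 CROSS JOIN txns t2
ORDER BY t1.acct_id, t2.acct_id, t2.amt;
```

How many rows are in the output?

CROSS JOIN pairs every row of `accounts` with every row of `txns`: 3 × 2 = 6 rows.

6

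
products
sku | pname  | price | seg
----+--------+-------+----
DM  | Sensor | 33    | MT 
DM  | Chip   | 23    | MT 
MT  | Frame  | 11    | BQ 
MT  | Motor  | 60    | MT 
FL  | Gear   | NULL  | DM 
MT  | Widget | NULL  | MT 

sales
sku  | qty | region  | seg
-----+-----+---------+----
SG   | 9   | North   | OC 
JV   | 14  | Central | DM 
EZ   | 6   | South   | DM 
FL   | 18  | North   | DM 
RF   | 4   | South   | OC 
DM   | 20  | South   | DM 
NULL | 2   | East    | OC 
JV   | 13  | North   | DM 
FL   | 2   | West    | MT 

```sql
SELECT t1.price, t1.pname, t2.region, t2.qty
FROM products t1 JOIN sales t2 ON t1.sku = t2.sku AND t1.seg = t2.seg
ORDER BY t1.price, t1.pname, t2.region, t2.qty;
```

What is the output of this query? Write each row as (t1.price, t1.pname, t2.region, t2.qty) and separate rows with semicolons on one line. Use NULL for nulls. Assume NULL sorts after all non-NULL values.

(NULL, Gear, North, 18)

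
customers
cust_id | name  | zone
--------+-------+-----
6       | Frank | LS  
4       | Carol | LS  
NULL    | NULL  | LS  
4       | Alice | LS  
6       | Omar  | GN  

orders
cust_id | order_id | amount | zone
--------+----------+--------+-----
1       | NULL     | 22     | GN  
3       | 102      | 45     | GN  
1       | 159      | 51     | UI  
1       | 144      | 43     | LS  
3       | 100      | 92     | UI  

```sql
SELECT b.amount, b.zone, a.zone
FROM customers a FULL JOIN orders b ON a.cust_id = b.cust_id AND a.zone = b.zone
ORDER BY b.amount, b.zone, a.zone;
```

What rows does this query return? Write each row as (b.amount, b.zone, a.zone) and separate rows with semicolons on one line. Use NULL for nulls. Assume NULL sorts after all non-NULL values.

FULL OUTER JOIN keeps every row from both sides; unmatched rows get NULL for the other side's columns.
Matching on a.cust_id = b.cust_id AND a.zone = b.zone. A NULL in a compared column never satisfies the condition.
Matched pairs: 0; unmatched a rows kept: 5; unmatched b rows kept: 5.

(22, GN, NULL); (43, LS, NULL); (45, GN, NULL); (51, UI, NULL); (92, UI, NULL); (NULL, NULL, GN); (NULL, NULL, LS); (NULL, NULL, LS); (NULL, NULL, LS); (NULL, NULL, LS)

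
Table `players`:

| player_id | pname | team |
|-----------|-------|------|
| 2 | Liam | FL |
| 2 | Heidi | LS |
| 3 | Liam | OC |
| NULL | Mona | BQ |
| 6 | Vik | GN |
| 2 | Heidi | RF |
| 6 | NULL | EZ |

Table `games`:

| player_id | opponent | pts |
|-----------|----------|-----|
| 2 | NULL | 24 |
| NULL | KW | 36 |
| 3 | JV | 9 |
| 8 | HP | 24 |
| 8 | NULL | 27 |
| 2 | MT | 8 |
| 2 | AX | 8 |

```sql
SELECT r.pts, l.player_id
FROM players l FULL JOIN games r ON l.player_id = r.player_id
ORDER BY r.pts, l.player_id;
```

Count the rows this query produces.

FULL OUTER JOIN keeps every row from both sides; unmatched rows get NULL for the other side's columns.
Matching on l.player_id = r.player_id. A NULL in a compared column never satisfies the condition.
Matched pairs: 10; unmatched l rows kept: 3; unmatched r rows kept: 3.
Total: 10 matched + 6 padded = 16 rows.

16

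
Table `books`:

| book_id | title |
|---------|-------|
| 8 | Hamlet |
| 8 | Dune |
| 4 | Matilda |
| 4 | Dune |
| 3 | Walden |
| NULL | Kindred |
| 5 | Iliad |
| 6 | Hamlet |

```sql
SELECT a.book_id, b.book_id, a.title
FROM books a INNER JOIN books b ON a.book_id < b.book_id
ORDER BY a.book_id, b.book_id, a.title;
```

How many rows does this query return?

19

INNER JOIN keeps only pairs where the ON condition holds.
Matching on a.book_id < b.book_id. A NULL in a compared column never satisfies the condition.
- a[0] book_id=8 → no match; dropped.
- a[1] book_id=8 → no match; dropped.
- a[2] book_id=4 → 4 match(es) in b → 4 row(s).
- a[3] book_id=4 → 4 match(es) in b → 4 row(s).
- a[4] book_id=3 → 6 match(es) in b → 6 row(s).
- a[5] book_id=NULL → no match; dropped.
- a[6] book_id=5 → 3 match(es) in b → 3 row(s).
- a[7] book_id=6 → 2 match(es) in b → 2 row(s).
Total: 19 rows.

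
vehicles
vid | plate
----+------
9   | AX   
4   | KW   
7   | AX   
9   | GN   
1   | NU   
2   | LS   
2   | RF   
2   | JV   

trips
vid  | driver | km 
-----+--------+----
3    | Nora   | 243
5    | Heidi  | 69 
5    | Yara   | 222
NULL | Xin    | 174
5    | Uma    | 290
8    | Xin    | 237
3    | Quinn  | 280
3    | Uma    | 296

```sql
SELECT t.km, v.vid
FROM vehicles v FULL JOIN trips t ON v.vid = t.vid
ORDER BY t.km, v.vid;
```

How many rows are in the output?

16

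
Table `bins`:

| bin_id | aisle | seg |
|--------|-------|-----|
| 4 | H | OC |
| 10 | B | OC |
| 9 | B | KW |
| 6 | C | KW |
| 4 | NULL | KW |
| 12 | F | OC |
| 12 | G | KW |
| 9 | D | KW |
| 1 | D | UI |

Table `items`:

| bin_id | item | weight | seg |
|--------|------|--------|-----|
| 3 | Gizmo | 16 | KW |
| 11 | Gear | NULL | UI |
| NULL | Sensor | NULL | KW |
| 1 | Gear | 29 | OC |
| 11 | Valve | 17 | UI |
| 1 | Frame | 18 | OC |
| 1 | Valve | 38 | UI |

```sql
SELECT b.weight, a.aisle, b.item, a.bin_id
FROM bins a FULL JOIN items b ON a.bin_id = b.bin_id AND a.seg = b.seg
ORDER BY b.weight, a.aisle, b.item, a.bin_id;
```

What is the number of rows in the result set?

FULL OUTER JOIN keeps every row from both sides; unmatched rows get NULL for the other side's columns.
Matching on a.bin_id = b.bin_id AND a.seg = b.seg. A NULL in a compared column never satisfies the condition.
Matched pairs: 1; unmatched a rows kept: 8; unmatched b rows kept: 6.
Total: 1 matched + 14 padded = 15 rows.

15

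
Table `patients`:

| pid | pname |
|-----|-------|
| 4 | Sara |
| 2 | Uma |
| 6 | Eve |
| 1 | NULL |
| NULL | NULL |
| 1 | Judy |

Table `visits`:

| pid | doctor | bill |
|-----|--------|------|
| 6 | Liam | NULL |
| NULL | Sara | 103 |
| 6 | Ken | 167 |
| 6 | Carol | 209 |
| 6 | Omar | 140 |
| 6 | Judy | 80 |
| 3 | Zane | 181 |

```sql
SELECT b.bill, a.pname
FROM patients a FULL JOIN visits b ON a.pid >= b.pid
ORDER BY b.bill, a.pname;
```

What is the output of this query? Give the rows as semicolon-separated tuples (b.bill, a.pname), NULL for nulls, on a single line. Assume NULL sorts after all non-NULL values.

FULL OUTER JOIN keeps every row from both sides; unmatched rows get NULL for the other side's columns.
Matching on a.pid >= b.pid. A NULL in a compared column never satisfies the condition.
- a (pid=4) pairs with 1 row(s) of b.
- a (pid=2) has no partner → padded with NULL.
- a (pid=6) pairs with 6 row(s) of b.
- a (pid=1) has no partner → padded with NULL.
- a (pid=NULL) has no partner → padded with NULL.
- a (pid=1) has no partner → padded with NULL.
- 1 b row(s) had no a match → kept, a columns NULL.

(80, Eve); (103, NULL); (140, Eve); (167, Eve); (181, Eve); (181, Sara); (209, Eve); (NULL, Eve); (NULL, Judy); (NULL, Uma); (NULL, NULL); (NULL, NULL)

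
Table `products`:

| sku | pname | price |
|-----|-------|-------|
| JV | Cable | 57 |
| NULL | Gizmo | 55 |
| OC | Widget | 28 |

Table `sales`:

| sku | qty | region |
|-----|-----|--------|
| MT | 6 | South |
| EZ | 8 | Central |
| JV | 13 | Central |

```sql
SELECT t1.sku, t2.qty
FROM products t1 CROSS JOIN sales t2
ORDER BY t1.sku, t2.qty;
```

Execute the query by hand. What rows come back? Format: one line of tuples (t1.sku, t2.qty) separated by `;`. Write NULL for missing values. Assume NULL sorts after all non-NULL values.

(JV, 6); (JV, 8); (JV, 13); (OC, 6); (OC, 8); (OC, 13); (NULL, 6); (NULL, 8); (NULL, 13)

CROSS JOIN pairs every row of `products` with every row of `sales`: 3 × 3 = 9 rows.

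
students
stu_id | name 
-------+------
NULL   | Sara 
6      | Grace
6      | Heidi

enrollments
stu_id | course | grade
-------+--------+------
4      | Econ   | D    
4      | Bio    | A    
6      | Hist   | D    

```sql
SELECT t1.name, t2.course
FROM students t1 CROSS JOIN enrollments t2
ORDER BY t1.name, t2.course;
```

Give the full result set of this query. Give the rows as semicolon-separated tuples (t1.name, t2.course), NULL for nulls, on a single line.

(Grace, Bio); (Grace, Econ); (Grace, Hist); (Heidi, Bio); (Heidi, Econ); (Heidi, Hist); (Sara, Bio); (Sara, Econ); (Sara, Hist)

CROSS JOIN pairs every row of `students` with every row of `enrollments`: 3 × 3 = 9 rows.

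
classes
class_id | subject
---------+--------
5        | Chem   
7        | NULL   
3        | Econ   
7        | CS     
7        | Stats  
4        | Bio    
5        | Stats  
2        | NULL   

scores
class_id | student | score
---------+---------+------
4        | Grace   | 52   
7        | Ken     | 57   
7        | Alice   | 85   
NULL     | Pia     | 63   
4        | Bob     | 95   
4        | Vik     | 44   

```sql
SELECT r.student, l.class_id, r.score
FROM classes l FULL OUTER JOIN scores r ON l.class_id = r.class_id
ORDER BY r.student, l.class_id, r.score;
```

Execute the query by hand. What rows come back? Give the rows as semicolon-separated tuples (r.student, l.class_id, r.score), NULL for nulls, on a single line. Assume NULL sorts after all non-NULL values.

FULL OUTER JOIN keeps every row from both sides; unmatched rows get NULL for the other side's columns.
Matching on l.class_id = r.class_id. A NULL in a compared column never satisfies the condition.
Matched pairs: 9; unmatched l rows kept: 4; unmatched r rows kept: 1.

(Alice, 7, 85); (Alice, 7, 85); (Alice, 7, 85); (Bob, 4, 95); (Grace, 4, 52); (Ken, 7, 57); (Ken, 7, 57); (Ken, 7, 57); (Pia, NULL, 63); (Vik, 4, 44); (NULL, 2, NULL); (NULL, 3, NULL); (NULL, 5, NULL); (NULL, 5, NULL)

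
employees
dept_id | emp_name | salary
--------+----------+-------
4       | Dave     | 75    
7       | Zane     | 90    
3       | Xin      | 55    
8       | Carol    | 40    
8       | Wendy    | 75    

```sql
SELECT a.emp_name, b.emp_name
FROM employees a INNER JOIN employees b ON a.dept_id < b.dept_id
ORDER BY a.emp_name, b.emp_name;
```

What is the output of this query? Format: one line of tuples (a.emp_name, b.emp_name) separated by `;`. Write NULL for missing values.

(Dave, Carol); (Dave, Wendy); (Dave, Zane); (Xin, Carol); (Xin, Dave); (Xin, Wendy); (Xin, Zane); (Zane, Carol); (Zane, Wendy)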